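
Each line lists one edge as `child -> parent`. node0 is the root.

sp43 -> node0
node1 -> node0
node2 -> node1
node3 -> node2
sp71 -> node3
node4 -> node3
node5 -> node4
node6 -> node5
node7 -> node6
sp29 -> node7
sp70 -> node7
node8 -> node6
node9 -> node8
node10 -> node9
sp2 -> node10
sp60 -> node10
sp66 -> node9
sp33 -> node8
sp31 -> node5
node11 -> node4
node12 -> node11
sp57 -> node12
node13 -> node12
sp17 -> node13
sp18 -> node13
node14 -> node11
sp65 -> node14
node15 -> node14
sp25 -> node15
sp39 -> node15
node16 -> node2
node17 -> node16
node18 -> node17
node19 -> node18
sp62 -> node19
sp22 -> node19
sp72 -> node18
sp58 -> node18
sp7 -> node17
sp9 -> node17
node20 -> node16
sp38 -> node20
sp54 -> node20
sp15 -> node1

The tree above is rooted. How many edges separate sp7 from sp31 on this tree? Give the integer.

7

The MRCA of sp7 and sp31 is the node subtending ((sp71,((((sp29,sp70),(((sp2,sp60),sp66),sp33)),sp31),((sp57,(sp17,sp18)),(sp65,(sp25,sp39))))),((((sp62,sp22),sp72,sp58),sp7,sp9),(sp38,sp54))).
From sp7 up to that node: 3 branches. From sp31 up to the same node: 4 branches. Total: 3 + 4 = 7.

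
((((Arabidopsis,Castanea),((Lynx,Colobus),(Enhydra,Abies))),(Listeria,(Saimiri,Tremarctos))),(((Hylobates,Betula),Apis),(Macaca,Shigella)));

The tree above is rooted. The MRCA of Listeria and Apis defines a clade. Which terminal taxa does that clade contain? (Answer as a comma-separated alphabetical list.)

Tracing Listeria: it sits inside (Listeria,(Saimiri,Tremarctos)).
Tracing Apis: it sits inside ((Hylobates,Betula),Apis).
The smallest clade enclosing both is the whole tree (their MRCA is the root), so the answer is all 14 tips in alphabetical order.

Abies, Apis, Arabidopsis, Betula, Castanea, Colobus, Enhydra, Hylobates, Listeria, Lynx, Macaca, Saimiri, Shigella, Tremarctos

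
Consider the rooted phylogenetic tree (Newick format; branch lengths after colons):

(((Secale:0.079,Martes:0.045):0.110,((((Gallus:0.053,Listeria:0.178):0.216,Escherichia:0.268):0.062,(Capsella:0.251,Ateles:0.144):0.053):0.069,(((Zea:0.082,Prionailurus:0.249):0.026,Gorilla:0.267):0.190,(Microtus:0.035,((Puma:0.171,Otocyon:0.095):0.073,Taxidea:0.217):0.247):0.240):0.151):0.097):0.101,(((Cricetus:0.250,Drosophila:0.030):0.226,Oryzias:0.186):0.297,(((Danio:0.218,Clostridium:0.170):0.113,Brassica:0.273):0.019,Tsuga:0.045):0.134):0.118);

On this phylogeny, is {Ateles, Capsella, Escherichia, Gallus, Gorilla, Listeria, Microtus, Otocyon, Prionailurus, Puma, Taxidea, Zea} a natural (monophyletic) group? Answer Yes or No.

The most recent common ancestor of these taxa subtends ((((Gallus,Listeria),Escherichia),(Capsella,Ateles)),(((Zea,Prionailurus),Gorilla),(Microtus,((Puma,Otocyon),Taxidea)))).
That clade has exactly 12 tips — every listed taxon and nothing else — so the group is monophyletic.

Yes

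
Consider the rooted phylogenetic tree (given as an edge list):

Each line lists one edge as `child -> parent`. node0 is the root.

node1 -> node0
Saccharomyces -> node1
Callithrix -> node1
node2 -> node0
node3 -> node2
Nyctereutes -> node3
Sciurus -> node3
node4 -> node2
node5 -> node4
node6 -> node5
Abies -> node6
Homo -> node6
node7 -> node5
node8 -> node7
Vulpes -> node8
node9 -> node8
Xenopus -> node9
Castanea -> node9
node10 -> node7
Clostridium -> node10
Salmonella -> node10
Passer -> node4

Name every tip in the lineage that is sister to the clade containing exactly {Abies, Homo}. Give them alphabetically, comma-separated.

Castanea, Clostridium, Salmonella, Vulpes, Xenopus

The clade containing exactly {Abies, Homo} attaches to the tree at the node subtending ((Abies,Homo),((Vulpes,(Xenopus,Castanea)),(Clostridium,Salmonella))).
The other lineage descending from that same node — the sister group — is ((Vulpes,(Xenopus,Castanea)),(Clostridium,Salmonella)); its 5 tips in alphabetical order are the answer.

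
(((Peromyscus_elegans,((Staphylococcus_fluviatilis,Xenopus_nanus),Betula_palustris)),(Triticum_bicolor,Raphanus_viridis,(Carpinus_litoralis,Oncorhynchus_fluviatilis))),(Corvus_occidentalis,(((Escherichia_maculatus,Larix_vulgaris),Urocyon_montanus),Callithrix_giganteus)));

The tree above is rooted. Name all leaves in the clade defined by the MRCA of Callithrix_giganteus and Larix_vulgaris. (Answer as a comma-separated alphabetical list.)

Tracing Callithrix_giganteus: it sits inside (((Escherichia_maculatus,Larix_vulgaris),Urocyon_montanus),Callithrix_giganteus).
Tracing Larix_vulgaris: it sits inside (Escherichia_maculatus,Larix_vulgaris).
The smallest clade enclosing both is (((Escherichia_maculatus,Larix_vulgaris),Urocyon_montanus),Callithrix_giganteus); the answer is its 4 terminal taxa in alphabetical order.

Callithrix_giganteus, Escherichia_maculatus, Larix_vulgaris, Urocyon_montanus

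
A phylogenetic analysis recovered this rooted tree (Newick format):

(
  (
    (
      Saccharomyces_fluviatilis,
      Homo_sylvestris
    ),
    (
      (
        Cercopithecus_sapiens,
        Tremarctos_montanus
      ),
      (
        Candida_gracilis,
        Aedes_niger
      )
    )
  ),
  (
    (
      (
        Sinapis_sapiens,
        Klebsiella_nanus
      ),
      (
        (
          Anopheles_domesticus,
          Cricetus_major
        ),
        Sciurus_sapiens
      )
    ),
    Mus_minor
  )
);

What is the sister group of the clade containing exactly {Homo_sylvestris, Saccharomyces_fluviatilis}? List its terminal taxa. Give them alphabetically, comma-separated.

The clade containing exactly {Homo_sylvestris, Saccharomyces_fluviatilis} attaches to the tree at the node subtending ((Saccharomyces_fluviatilis,Homo_sylvestris),((Cercopithecus_sapiens,Tremarctos_montanus),(Candida_gracilis,Aedes_niger))).
The other lineage descending from that same node — the sister group — is ((Cercopithecus_sapiens,Tremarctos_montanus),(Candida_gracilis,Aedes_niger)); its 4 tips in alphabetical order are the answer.

Aedes_niger, Candida_gracilis, Cercopithecus_sapiens, Tremarctos_montanus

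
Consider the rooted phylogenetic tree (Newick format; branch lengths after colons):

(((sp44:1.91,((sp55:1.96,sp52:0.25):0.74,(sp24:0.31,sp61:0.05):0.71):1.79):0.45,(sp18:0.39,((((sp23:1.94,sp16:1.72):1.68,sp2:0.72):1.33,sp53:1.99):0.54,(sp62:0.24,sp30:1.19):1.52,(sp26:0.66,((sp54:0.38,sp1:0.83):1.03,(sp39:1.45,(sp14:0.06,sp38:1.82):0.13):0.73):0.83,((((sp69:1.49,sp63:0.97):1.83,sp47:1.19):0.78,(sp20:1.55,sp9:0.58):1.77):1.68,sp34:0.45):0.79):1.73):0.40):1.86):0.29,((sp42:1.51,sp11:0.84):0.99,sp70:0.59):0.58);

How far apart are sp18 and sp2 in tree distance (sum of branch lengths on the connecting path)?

The path runs sp18 → … → MRCA → … → sp2; the MRCA is the node subtending (sp18,((((sp23,sp16),sp2),sp53),(sp62,sp30),(sp26,((sp54,sp1),(sp39,(sp14,sp38))),((((sp69,sp63),sp47),(sp20,sp9)),sp34)))).
Branch lengths along that path: 0.39 + 0.40 + 0.54 + 1.33 + 0.72 = 3.38.

3.38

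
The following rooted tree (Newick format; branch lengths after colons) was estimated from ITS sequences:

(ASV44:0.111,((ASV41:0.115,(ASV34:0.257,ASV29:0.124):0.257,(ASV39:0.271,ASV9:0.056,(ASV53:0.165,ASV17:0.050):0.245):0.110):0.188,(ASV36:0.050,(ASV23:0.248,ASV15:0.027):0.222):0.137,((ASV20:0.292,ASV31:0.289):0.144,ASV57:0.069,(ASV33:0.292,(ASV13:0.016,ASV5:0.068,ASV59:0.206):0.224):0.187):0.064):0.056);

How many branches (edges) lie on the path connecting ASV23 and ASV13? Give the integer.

The MRCA of ASV23 and ASV13 is the node subtending ((ASV41,(ASV34,ASV29),(ASV39,ASV9,(ASV53,ASV17))),(ASV36,(ASV23,ASV15)),((ASV20,ASV31),ASV57,(ASV33,(ASV13,ASV5,ASV59)))).
From ASV23 up to that node: 3 branches. From ASV13 up to the same node: 4 branches. Total: 3 + 4 = 7.

7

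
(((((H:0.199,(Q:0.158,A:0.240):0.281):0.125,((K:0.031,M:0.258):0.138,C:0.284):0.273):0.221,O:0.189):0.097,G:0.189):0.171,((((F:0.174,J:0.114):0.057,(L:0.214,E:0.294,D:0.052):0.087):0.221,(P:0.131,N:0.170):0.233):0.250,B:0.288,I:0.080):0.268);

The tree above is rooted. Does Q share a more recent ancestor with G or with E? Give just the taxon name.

The MRCA of Q and G subtends ((((H,(Q,A)),((K,M),C)),O),G) (8 taxa).
The MRCA of Q and E is the root, subtending the entire tree (17 taxa).
The first is nested inside the second, so Q shares a more recent common ancestor with G.

G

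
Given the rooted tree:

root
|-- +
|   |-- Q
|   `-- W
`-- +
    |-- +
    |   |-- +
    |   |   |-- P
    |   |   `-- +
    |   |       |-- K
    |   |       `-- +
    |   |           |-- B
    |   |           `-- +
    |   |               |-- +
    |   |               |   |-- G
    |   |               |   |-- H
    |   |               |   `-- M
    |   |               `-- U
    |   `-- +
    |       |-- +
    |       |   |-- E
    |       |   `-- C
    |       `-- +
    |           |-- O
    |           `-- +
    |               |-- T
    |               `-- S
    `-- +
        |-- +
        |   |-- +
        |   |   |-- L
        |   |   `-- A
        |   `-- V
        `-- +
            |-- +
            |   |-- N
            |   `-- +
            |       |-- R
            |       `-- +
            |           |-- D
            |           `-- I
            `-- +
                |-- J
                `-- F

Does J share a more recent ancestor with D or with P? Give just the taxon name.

The MRCA of J and D subtends ((N,(R,(D,I))),(J,F)) (6 taxa).
The MRCA of J and P subtends (((P,(K,(B,((G,H,M),U)))),((E,C),(O,(T,S)))),(((L,A),V),((N,(R,(D,I))),(J,F)))) (21 taxa).
The first is nested inside the second, so J shares a more recent common ancestor with D.

D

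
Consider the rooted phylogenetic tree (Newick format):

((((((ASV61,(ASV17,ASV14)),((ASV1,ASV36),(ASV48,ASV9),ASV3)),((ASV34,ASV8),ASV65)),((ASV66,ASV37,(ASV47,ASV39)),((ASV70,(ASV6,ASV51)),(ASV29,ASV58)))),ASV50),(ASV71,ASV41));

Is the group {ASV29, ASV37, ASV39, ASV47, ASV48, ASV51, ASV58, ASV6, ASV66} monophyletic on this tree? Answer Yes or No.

The MRCA of the listed taxa subtends ((((ASV61,(ASV17,ASV14)),((ASV1,ASV36),(ASV48,ASV9),ASV3)),((ASV34,ASV8),ASV65)),((ASV66,ASV37,(ASV47,ASV39)),((ASV70,(ASV6,ASV51)),(ASV29,ASV58)))).
That clade also contains ASV1, ASV14, ASV17, ASV3, ASV34, ASV36, ASV61, ASV65, ASV70, ASV8, ASV9, which are not in the proposed group, so the group is not monophyletic.

No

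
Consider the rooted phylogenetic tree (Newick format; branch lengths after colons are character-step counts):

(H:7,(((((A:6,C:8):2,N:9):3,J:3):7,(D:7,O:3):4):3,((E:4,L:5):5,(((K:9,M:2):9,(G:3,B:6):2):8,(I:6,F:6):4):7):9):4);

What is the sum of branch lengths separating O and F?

The path runs O → … → MRCA → … → F; the MRCA is the node subtending (((((A,C),N),J),(D,O)),((E,L),(((K,M),(G,B)),(I,F)))).
Branch lengths along that path: 3 + 4 + 3 + 9 + 7 + 4 + 6 = 36.

36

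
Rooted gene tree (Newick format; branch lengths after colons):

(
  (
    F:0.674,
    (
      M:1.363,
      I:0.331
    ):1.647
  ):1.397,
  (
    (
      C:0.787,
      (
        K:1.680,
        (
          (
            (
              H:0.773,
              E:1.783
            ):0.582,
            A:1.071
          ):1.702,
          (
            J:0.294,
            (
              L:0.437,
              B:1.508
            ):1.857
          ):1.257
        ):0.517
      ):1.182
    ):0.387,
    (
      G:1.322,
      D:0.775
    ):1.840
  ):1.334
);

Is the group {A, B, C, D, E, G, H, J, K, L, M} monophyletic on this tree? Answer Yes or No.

The MRCA of the listed taxa is the root, so the smallest clade containing them is the whole tree.
That clade also contains F, I, which are not in the proposed group, so the group is not monophyletic.

No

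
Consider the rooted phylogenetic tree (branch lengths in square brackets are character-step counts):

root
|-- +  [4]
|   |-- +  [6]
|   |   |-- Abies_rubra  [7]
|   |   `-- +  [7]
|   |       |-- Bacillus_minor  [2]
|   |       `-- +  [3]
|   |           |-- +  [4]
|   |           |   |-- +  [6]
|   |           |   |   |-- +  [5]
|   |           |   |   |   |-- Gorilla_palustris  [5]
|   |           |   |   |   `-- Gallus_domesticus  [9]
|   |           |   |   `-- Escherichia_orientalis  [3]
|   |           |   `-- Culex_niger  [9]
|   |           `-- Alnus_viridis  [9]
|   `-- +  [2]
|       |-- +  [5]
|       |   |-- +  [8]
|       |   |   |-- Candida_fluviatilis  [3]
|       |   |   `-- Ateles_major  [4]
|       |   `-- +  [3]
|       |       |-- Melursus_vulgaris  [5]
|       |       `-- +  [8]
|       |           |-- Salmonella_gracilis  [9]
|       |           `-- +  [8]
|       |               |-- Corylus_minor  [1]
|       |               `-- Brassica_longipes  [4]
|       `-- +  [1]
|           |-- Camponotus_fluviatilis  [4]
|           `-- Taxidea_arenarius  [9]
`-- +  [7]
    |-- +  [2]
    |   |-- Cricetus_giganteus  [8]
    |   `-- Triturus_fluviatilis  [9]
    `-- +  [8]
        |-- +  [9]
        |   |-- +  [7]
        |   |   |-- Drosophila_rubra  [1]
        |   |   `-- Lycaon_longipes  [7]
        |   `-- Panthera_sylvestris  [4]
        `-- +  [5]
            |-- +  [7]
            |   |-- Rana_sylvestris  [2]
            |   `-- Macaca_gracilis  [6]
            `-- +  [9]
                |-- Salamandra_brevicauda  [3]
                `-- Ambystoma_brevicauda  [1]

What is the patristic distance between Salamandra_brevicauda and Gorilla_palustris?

The path runs Salamandra_brevicauda → … → MRCA → … → Gorilla_palustris; the MRCA is the root of the tree.
Branch lengths along that path: 3 + 9 + 5 + 8 + 7 + 4 + 6 + 7 + 3 + 4 + 6 + 5 + 5 = 72.

72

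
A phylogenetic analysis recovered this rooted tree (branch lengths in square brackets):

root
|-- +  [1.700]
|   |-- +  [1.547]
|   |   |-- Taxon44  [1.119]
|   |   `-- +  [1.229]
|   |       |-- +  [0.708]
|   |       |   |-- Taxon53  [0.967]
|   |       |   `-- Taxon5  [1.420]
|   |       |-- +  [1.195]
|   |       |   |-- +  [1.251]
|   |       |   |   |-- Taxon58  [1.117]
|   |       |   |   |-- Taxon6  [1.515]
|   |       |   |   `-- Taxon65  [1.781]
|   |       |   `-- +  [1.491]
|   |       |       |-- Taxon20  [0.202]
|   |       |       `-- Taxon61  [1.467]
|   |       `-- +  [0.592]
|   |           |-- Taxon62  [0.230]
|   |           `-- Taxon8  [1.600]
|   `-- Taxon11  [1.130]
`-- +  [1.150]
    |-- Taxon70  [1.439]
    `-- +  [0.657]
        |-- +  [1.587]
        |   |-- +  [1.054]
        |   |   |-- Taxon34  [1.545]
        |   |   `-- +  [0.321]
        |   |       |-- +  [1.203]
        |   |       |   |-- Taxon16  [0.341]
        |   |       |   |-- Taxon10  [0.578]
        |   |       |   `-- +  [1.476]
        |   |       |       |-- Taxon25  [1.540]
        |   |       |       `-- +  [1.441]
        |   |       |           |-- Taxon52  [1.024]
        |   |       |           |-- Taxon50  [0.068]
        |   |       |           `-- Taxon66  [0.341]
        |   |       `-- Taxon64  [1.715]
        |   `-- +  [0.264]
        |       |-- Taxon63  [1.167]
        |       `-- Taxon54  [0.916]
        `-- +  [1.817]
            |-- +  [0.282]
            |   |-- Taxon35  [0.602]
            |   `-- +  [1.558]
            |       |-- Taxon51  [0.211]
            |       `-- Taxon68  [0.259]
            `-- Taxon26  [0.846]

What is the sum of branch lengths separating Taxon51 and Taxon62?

The path runs Taxon51 → … → MRCA → … → Taxon62; the MRCA is the root of the tree.
Branch lengths along that path: 0.211 + 1.558 + 0.282 + 1.817 + 0.657 + 1.150 + 1.700 + 1.547 + 1.229 + 0.592 + 0.230 = 10.973.

10.973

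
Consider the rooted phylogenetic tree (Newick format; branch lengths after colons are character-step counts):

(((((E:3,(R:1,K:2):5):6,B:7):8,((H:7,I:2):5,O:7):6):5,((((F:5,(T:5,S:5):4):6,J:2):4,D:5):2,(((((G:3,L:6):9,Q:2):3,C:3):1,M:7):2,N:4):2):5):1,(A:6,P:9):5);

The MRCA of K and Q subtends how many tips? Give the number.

The MRCA of K and Q is the node subtending ((((E,(R,K)),B),((H,I),O)),((((F,(T,S)),J),D),(((((G,L),Q),C),M),N))).
That clade contains 18 terminal taxa: B, C, D, E, F, G, H, I, J, K, L, M, N, O, Q, R, S, T.

18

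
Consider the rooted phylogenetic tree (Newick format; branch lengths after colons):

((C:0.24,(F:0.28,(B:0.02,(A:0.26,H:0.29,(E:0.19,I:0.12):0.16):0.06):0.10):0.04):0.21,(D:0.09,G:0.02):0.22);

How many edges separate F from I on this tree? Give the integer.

The MRCA of F and I is the node subtending (F,(B,(A,H,(E,I)))).
From F up to that node: 1 branch. From I up to the same node: 4 branches. Total: 1 + 4 = 5.

5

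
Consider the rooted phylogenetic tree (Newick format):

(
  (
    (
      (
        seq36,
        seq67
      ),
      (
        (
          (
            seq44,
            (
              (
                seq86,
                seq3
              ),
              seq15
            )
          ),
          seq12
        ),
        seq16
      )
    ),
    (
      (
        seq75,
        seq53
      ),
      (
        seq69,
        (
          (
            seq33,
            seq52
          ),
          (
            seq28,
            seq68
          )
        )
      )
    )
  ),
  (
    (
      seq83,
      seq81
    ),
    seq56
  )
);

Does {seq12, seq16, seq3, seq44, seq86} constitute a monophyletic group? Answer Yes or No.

The MRCA of the listed taxa subtends (((seq44,((seq86,seq3),seq15)),seq12),seq16).
That clade also contains seq15, which is not in the proposed group, so the group is not monophyletic.

No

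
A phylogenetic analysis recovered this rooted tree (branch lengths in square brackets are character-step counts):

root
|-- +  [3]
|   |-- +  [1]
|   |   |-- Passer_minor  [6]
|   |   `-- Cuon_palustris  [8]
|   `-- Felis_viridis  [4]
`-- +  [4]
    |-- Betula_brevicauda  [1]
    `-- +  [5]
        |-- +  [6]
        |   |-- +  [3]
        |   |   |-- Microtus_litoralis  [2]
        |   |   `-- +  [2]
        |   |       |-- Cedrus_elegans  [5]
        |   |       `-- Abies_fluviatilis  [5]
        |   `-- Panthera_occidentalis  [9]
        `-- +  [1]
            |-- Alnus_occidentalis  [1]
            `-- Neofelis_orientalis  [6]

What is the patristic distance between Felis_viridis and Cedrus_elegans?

32

The path runs Felis_viridis → … → MRCA → … → Cedrus_elegans; the MRCA is the root of the tree.
Branch lengths along that path: 4 + 3 + 4 + 5 + 6 + 3 + 2 + 5 = 32.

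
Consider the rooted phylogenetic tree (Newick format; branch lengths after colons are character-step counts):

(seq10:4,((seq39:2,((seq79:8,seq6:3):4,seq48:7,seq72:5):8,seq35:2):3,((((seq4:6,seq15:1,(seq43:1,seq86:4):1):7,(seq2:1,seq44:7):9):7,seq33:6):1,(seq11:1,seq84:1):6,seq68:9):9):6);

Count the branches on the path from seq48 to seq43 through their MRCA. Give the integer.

9

The MRCA of seq48 and seq43 is the node subtending ((seq39,((seq79,seq6),seq48,seq72),seq35),((((seq4,seq15,(seq43,seq86)),(seq2,seq44)),seq33),(seq11,seq84),seq68)).
From seq48 up to that node: 3 branches. From seq43 up to the same node: 6 branches. Total: 3 + 6 = 9.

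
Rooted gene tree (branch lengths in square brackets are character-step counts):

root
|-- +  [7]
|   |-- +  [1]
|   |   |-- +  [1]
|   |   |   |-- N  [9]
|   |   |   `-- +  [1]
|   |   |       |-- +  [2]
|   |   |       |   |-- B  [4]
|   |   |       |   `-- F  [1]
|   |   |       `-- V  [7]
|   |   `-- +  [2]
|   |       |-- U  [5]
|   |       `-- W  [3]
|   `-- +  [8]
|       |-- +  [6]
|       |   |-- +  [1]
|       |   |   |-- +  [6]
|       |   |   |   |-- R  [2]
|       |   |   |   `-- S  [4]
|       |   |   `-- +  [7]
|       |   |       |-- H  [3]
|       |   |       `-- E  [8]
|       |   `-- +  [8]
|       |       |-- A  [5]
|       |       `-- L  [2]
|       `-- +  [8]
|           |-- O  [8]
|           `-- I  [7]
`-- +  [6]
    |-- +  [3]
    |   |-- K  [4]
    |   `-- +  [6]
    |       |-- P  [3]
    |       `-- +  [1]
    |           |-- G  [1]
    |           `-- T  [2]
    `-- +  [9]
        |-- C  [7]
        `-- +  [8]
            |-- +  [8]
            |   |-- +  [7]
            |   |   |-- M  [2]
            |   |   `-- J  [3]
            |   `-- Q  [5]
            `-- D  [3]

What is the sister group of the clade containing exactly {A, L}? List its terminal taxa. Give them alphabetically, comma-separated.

E, H, R, S

The clade containing exactly {A, L} attaches to the tree at the node subtending (((R,S),(H,E)),(A,L)).
The other lineage descending from that same node — the sister group — is ((R,S),(H,E)); its 4 tips in alphabetical order are the answer.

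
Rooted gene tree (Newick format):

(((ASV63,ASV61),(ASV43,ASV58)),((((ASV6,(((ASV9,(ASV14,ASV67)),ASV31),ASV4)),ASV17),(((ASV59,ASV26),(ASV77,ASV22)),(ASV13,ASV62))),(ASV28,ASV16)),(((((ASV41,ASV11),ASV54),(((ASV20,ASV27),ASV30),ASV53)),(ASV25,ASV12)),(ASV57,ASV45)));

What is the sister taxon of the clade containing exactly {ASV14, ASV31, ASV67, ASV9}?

The clade containing exactly {ASV14, ASV31, ASV67, ASV9} attaches to the tree at the node subtending (((ASV9,(ASV14,ASV67)),ASV31),ASV4).
The other lineage descending from that same node — the sister group — is the single tip ASV4.

ASV4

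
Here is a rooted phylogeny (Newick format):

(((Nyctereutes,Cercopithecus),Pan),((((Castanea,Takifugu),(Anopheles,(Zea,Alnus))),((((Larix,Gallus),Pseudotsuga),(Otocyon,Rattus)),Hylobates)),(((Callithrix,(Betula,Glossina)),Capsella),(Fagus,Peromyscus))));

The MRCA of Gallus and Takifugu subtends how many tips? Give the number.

The MRCA of Gallus and Takifugu is the node subtending (((Castanea,Takifugu),(Anopheles,(Zea,Alnus))),((((Larix,Gallus),Pseudotsuga),(Otocyon,Rattus)),Hylobates)).
That clade contains 11 terminal taxa: Alnus, Anopheles, Castanea, Gallus, Hylobates, Larix, Otocyon, Pseudotsuga, Rattus, Takifugu, Zea.

11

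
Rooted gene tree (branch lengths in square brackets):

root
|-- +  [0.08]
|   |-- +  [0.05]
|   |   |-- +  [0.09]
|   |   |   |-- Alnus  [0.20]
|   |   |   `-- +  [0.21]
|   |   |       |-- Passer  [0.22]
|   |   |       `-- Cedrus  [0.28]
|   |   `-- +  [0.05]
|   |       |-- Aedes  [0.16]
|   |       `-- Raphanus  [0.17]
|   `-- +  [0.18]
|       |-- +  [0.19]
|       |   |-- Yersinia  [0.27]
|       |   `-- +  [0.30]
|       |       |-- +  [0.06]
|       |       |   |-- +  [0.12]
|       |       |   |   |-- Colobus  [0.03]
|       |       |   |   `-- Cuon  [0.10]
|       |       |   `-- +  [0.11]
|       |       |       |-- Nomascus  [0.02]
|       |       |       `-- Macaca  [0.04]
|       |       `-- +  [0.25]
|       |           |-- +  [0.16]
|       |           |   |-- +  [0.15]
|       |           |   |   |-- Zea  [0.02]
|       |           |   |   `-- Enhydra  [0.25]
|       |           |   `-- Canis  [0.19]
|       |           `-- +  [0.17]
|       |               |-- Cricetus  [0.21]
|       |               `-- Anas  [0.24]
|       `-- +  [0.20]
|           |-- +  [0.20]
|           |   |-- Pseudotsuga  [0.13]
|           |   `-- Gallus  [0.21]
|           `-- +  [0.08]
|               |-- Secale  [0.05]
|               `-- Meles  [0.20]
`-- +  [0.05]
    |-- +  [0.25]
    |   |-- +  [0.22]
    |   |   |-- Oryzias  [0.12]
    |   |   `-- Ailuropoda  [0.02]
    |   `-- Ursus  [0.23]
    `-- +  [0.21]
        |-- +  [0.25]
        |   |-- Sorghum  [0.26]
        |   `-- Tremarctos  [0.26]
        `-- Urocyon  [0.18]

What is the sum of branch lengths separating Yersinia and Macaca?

0.78

The path runs Yersinia → … → MRCA → … → Macaca; the MRCA is the node subtending (Yersinia,(((Colobus,Cuon),(Nomascus,Macaca)),(((Zea,Enhydra),Canis),(Cricetus,Anas)))).
Branch lengths along that path: 0.27 + 0.30 + 0.06 + 0.11 + 0.04 = 0.78.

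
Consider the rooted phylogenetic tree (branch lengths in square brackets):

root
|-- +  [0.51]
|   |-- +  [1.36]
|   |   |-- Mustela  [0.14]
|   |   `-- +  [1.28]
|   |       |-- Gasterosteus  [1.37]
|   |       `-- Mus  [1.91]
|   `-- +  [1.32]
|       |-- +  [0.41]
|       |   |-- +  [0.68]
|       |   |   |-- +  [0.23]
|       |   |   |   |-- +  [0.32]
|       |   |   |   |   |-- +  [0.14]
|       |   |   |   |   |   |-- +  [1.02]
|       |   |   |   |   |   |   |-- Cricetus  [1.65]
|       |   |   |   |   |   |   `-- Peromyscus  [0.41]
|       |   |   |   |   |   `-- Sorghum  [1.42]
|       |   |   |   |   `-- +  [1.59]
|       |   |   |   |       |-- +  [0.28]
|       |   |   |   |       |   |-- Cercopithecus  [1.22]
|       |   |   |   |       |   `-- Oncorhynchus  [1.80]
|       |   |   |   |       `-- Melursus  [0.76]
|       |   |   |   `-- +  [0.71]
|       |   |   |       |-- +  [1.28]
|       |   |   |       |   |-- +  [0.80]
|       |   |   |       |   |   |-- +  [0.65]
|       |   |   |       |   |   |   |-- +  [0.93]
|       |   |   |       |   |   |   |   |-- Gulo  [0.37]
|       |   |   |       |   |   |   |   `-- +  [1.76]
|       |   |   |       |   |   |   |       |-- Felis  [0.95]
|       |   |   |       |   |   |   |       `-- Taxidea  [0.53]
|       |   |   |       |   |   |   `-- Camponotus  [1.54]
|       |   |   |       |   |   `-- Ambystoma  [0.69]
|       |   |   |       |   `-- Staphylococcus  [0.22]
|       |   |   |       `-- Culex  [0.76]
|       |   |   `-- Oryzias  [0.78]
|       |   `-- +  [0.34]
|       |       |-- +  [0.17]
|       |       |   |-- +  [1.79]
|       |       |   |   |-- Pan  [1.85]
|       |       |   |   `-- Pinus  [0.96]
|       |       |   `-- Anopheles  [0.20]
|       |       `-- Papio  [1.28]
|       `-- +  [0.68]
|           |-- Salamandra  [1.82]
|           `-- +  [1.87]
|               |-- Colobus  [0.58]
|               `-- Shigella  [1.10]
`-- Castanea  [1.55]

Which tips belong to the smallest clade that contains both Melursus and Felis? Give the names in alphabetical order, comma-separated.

Tracing Melursus: it sits inside ((Cercopithecus,Oncorhynchus),Melursus).
Tracing Felis: it sits inside (Felis,Taxidea).
The smallest clade enclosing both is ((((Cricetus,Peromyscus),Sorghum),((Cercopithecus,Oncorhynchus),Melursus)),(((((Gulo,(Felis,Taxidea)),Camponotus),Ambystoma),Staphylococcus),Culex)); the answer is its 13 terminal taxa in alphabetical order.

Ambystoma, Camponotus, Cercopithecus, Cricetus, Culex, Felis, Gulo, Melursus, Oncorhynchus, Peromyscus, Sorghum, Staphylococcus, Taxidea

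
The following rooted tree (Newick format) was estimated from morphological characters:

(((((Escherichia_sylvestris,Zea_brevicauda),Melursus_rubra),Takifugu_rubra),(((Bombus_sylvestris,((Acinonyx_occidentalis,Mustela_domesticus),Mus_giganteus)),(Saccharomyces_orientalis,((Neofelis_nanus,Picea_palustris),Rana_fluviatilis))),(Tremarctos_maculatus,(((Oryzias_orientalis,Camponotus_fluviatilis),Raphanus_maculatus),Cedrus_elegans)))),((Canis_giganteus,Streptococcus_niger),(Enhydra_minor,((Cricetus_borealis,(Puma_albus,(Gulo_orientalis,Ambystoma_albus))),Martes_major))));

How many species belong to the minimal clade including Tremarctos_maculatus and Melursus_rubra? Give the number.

17

The MRCA of Tremarctos_maculatus and Melursus_rubra is the node subtending ((((Escherichia_sylvestris,Zea_brevicauda),Melursus_rubra),Takifugu_rubra),(((Bombus_sylvestris,((Acinonyx_occidentalis,Mustela_domesticus),Mus_giganteus)),(Saccharomyces_orientalis,((Neofelis_nanus,Picea_palustris),Rana_fluviatilis))),(Tremarctos_maculatus,(((Oryzias_orientalis,Camponotus_fluviatilis),Raphanus_maculatus),Cedrus_elegans)))).
That clade contains 17 terminal taxa: Acinonyx_occidentalis, Bombus_sylvestris, Camponotus_fluviatilis, Cedrus_elegans, Escherichia_sylvestris, Melursus_rubra, Mus_giganteus, Mustela_domesticus, Neofelis_nanus, Oryzias_orientalis, Picea_palustris, Rana_fluviatilis, Raphanus_maculatus, Saccharomyces_orientalis, Takifugu_rubra, Tremarctos_maculatus, Zea_brevicauda.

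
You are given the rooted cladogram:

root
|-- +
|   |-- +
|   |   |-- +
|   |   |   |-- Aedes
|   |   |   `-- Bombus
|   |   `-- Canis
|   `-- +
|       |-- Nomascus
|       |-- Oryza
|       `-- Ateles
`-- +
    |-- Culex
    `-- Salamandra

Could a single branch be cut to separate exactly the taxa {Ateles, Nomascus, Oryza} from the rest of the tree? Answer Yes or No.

The most recent common ancestor of these taxa subtends (Nomascus,Oryza,Ateles).
That clade has exactly 3 tips — every listed taxon and nothing else — so the group is monophyletic.

Yes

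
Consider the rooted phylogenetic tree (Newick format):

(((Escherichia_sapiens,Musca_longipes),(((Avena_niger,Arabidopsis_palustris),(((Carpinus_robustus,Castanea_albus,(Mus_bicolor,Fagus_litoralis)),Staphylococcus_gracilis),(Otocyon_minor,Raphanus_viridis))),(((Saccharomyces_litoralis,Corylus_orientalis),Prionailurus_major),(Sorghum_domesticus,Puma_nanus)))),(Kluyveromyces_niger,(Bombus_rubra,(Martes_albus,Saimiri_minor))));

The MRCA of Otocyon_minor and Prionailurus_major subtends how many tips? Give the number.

14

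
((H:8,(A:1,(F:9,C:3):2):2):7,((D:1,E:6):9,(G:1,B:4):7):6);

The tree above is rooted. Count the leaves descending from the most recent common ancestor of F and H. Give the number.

The MRCA of F and H is the node subtending (H,(A,(F,C))).
That clade contains 4 terminal taxa: A, C, F, H.

4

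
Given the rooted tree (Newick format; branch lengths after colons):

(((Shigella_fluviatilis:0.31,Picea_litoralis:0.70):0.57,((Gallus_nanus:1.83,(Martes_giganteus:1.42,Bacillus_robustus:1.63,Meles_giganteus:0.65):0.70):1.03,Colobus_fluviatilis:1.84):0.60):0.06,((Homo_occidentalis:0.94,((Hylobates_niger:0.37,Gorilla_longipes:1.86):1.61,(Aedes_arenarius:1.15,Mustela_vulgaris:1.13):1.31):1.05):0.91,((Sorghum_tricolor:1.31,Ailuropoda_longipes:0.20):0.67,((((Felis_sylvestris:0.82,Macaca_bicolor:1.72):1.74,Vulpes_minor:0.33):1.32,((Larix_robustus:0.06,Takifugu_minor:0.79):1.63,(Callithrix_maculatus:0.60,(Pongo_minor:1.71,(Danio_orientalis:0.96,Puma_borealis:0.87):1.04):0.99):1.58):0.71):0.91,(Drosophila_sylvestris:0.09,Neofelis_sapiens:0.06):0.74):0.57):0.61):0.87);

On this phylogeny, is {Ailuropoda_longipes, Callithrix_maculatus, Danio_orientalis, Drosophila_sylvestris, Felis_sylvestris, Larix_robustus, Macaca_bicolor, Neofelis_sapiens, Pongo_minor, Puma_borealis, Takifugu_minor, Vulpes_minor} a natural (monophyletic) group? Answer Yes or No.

No

The MRCA of the listed taxa subtends ((Sorghum_tricolor,Ailuropoda_longipes),((((Felis_sylvestris,Macaca_bicolor),Vulpes_minor),((Larix_robustus,Takifugu_minor),(Callithrix_maculatus,(Pongo_minor,(Danio_orientalis,Puma_borealis))))),(Drosophila_sylvestris,Neofelis_sapiens))).
That clade also contains Sorghum_tricolor, which is not in the proposed group, so the group is not monophyletic.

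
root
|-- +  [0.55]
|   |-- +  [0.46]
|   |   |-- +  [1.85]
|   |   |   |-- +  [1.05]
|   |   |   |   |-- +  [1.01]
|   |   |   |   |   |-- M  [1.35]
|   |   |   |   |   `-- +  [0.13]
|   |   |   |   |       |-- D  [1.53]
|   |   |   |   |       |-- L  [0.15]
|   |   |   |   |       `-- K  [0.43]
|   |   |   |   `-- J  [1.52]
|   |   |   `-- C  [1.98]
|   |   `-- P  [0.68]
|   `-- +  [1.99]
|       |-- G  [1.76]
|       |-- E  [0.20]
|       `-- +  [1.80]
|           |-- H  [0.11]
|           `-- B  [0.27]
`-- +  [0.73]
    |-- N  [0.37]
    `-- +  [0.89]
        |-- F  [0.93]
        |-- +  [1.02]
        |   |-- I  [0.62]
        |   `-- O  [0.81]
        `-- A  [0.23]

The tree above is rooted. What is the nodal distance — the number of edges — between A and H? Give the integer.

7

The MRCA of A and H is the root of the tree.
From A up to that node: 3 branches. From H up to the same node: 4 branches. Total: 3 + 4 = 7.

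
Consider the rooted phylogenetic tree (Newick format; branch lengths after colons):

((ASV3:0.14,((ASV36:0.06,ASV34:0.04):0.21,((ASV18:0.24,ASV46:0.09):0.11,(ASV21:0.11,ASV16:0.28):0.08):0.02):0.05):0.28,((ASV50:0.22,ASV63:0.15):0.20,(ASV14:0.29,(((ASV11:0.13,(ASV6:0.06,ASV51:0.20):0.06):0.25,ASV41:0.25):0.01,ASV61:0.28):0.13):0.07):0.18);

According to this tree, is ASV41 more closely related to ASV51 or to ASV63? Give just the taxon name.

ASV51

The MRCA of ASV41 and ASV51 subtends ((ASV11,(ASV6,ASV51)),ASV41) (4 taxa).
The MRCA of ASV41 and ASV63 subtends ((ASV50,ASV63),(ASV14,(((ASV11,(ASV6,ASV51)),ASV41),ASV61))) (8 taxa).
The first is nested inside the second, so ASV41 shares a more recent common ancestor with ASV51.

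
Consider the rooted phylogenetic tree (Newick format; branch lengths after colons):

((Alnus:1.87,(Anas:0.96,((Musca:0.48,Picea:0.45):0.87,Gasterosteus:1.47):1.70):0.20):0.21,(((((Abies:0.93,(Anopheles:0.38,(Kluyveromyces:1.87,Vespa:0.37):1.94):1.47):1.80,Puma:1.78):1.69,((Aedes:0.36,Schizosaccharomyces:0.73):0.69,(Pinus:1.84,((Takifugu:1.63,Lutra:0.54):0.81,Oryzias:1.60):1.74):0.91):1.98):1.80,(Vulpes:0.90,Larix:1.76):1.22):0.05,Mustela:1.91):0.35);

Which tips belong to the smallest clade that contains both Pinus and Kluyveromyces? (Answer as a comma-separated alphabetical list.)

Tracing Pinus: it sits inside (Pinus,((Takifugu,Lutra),Oryzias)).
Tracing Kluyveromyces: it sits inside (Kluyveromyces,Vespa).
The smallest clade enclosing both is (((Abies,(Anopheles,(Kluyveromyces,Vespa))),Puma),((Aedes,Schizosaccharomyces),(Pinus,((Takifugu,Lutra),Oryzias)))); the answer is its 11 terminal taxa in alphabetical order.

Abies, Aedes, Anopheles, Kluyveromyces, Lutra, Oryzias, Pinus, Puma, Schizosaccharomyces, Takifugu, Vespa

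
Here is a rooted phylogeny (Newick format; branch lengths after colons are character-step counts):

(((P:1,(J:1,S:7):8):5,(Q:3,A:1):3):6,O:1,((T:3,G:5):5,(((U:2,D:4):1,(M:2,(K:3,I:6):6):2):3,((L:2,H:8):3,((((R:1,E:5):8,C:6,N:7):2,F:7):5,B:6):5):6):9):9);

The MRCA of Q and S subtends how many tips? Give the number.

5

The MRCA of Q and S is the node subtending ((P,(J,S)),(Q,A)).
That clade contains 5 terminal taxa: A, J, P, Q, S.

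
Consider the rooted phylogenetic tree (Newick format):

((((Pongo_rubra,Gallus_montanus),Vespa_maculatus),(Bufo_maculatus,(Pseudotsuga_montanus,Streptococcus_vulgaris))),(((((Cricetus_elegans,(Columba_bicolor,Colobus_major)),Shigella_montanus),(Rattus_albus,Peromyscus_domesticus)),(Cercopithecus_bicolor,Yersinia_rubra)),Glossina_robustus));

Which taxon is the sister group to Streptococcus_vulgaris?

Pseudotsuga_montanus

Streptococcus_vulgaris attaches to the tree at the node subtending (Pseudotsuga_montanus,Streptococcus_vulgaris).
The other lineage descending from that same node — the sister group — is the single tip Pseudotsuga_montanus.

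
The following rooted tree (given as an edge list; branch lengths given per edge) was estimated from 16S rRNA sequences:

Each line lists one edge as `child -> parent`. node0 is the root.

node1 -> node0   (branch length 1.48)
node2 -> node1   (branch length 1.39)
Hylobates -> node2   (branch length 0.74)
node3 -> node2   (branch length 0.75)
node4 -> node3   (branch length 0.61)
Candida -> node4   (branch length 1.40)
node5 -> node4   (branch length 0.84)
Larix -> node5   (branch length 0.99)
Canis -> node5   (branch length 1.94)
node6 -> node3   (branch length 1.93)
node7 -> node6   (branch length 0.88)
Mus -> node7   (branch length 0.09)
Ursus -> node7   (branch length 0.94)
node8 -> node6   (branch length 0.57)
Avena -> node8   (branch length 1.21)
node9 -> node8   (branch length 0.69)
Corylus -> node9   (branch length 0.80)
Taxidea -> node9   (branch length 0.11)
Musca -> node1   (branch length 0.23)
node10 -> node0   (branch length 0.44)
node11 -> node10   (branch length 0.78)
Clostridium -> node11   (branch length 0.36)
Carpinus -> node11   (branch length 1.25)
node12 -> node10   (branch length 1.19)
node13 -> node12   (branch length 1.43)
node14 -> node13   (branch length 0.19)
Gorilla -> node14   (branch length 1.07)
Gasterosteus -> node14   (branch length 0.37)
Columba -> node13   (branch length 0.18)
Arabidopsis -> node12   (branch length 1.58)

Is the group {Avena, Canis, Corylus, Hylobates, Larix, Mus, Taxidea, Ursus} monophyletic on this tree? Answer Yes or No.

The MRCA of the listed taxa subtends (Hylobates,((Candida,(Larix,Canis)),((Mus,Ursus),(Avena,(Corylus,Taxidea))))).
That clade also contains Candida, which is not in the proposed group, so the group is not monophyletic.

No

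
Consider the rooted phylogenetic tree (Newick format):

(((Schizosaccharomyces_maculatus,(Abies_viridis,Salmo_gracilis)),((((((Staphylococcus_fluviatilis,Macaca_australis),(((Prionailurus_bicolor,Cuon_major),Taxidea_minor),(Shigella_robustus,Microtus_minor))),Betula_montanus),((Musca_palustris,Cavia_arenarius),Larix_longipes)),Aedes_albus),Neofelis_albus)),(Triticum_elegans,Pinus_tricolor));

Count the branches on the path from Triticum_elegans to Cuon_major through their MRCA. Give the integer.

12

The MRCA of Triticum_elegans and Cuon_major is the root of the tree.
From Triticum_elegans up to that node: 2 branches. From Cuon_major up to the same node: 10 branches. Total: 2 + 10 = 12.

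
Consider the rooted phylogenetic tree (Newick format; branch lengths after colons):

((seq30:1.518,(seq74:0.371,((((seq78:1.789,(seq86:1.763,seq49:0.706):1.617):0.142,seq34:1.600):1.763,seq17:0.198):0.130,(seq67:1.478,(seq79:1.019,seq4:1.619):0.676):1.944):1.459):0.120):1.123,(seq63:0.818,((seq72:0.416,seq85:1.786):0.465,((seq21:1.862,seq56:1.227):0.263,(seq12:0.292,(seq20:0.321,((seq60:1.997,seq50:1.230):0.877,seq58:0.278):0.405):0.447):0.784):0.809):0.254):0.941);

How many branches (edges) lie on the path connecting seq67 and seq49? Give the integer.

The MRCA of seq67 and seq49 is the node subtending ((((seq78,(seq86,seq49)),seq34),seq17),(seq67,(seq79,seq4))).
From seq67 up to that node: 2 branches. From seq49 up to the same node: 5 branches. Total: 2 + 5 = 7.

7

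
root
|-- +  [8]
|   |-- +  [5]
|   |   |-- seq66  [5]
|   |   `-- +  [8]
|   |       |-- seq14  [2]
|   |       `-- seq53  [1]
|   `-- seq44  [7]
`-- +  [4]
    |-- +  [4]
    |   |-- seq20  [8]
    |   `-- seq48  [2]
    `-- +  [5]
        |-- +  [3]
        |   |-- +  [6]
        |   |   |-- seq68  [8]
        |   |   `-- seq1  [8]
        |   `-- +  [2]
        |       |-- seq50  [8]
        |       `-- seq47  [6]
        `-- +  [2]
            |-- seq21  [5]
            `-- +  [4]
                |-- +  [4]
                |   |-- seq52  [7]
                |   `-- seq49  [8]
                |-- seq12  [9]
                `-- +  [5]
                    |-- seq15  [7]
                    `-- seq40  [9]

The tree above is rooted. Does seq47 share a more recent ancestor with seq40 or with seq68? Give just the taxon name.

The MRCA of seq47 and seq68 subtends ((seq68,seq1),(seq50,seq47)) (4 taxa).
The MRCA of seq47 and seq40 subtends (((seq68,seq1),(seq50,seq47)),(seq21,((seq52,seq49),seq12,(seq15,seq40)))) (10 taxa).
The first is nested inside the second, so seq47 shares a more recent common ancestor with seq68.

seq68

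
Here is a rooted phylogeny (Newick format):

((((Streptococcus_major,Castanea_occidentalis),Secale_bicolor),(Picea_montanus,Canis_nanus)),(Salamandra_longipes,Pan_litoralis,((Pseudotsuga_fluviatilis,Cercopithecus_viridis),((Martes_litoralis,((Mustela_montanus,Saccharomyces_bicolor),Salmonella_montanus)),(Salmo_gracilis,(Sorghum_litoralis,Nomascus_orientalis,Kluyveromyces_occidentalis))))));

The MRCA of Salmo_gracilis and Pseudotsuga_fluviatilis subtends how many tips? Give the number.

The MRCA of Salmo_gracilis and Pseudotsuga_fluviatilis is the node subtending ((Pseudotsuga_fluviatilis,Cercopithecus_viridis),((Martes_litoralis,((Mustela_montanus,Saccharomyces_bicolor),Salmonella_montanus)),(Salmo_gracilis,(Sorghum_litoralis,Nomascus_orientalis,Kluyveromyces_occidentalis)))).
That clade contains 10 terminal taxa: Cercopithecus_viridis, Kluyveromyces_occidentalis, Martes_litoralis, Mustela_montanus, Nomascus_orientalis, Pseudotsuga_fluviatilis, Saccharomyces_bicolor, Salmo_gracilis, Salmonella_montanus, Sorghum_litoralis.

10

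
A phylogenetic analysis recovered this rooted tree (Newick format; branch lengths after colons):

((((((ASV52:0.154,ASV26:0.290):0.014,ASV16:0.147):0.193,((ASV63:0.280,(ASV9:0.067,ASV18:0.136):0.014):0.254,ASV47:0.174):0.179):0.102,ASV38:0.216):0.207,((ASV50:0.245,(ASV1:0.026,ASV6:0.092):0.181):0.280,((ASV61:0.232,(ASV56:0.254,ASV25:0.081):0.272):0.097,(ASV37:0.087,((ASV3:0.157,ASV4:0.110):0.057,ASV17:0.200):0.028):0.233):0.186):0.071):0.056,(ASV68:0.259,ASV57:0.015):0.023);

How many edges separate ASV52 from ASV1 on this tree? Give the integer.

9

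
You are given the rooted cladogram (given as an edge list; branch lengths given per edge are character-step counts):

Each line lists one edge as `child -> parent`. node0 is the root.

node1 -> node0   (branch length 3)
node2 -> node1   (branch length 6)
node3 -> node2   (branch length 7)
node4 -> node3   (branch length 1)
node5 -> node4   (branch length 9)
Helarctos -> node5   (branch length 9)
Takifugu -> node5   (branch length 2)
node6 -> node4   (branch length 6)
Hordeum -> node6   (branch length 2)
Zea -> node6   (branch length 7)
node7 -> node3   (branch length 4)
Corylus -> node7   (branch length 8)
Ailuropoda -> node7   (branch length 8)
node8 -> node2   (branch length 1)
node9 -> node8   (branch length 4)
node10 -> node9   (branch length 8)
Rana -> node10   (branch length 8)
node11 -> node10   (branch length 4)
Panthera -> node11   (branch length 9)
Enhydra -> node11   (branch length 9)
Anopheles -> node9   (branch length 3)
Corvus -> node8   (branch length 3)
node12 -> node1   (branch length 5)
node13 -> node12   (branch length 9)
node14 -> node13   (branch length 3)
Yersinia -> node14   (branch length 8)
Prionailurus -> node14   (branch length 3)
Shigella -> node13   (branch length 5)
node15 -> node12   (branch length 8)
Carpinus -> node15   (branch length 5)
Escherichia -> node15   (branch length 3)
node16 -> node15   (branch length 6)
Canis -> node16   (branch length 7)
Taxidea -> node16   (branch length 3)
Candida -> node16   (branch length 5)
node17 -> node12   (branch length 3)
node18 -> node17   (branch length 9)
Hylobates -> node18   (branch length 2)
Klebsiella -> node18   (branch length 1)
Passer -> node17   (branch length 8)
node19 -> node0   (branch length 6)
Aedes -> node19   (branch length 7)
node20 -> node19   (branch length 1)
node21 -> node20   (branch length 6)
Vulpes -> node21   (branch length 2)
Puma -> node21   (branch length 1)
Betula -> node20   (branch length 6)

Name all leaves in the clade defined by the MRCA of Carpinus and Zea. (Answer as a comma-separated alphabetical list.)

Tracing Carpinus: it sits inside (Carpinus,Escherichia,(Canis,Taxidea,Candida)).
Tracing Zea: it sits inside (Hordeum,Zea).
The smallest clade enclosing both is (((((Helarctos,Takifugu),(Hordeum,Zea)),(Corylus,Ailuropoda)),(((Rana,(Panthera,Enhydra)),Anopheles),Corvus)),(((Yersinia,Prionailurus),Shigella),(Carpinus,Escherichia,(Canis,Taxidea,Candida)),((Hylobates,Klebsiella),Passer))); the answer is its 22 terminal taxa in alphabetical order.

Ailuropoda, Anopheles, Candida, Canis, Carpinus, Corvus, Corylus, Enhydra, Escherichia, Helarctos, Hordeum, Hylobates, Klebsiella, Panthera, Passer, Prionailurus, Rana, Shigella, Takifugu, Taxidea, Yersinia, Zea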